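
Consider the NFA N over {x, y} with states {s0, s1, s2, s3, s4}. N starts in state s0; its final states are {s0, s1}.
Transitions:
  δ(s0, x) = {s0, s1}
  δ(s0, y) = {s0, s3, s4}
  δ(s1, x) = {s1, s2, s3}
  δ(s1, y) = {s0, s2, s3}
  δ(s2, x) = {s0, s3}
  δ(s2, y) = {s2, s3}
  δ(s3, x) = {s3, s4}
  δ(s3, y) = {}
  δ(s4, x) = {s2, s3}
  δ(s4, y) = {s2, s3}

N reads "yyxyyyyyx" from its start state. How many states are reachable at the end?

5

Start: {s0}
read y: {s0, s3, s4}
read y: {s0, s2, s3, s4}
read x: {s0, s1, s2, s3, s4}
read y: {s0, s2, s3, s4}
read y: {s0, s2, s3, s4}
read y: {s0, s2, s3, s4}
read y: {s0, s2, s3, s4}
read y: {s0, s2, s3, s4}
read x: {s0, s1, s2, s3, s4}
Final reachable set {s0, s1, s2, s3, s4} has 5 states.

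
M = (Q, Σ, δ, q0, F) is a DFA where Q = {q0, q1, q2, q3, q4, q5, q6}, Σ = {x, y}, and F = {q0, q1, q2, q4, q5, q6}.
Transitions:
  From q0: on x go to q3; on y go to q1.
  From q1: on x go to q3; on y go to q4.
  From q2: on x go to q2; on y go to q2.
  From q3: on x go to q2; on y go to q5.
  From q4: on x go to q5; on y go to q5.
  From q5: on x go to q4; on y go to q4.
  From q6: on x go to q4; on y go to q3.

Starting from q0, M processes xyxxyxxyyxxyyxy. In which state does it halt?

q0 --x--> q3
q3 --y--> q5
q5 --x--> q4
q4 --x--> q5
q5 --y--> q4
q4 --x--> q5
q5 --x--> q4
q4 --y--> q5
q5 --y--> q4
q4 --x--> q5
q5 --x--> q4
q4 --y--> q5
q5 --y--> q4
q4 --x--> q5
q5 --y--> q4

q4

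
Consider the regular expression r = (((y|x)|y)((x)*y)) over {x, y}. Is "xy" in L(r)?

Split as x·y: ((y|x)|y) matches x and ((x)*y) matches y.

yes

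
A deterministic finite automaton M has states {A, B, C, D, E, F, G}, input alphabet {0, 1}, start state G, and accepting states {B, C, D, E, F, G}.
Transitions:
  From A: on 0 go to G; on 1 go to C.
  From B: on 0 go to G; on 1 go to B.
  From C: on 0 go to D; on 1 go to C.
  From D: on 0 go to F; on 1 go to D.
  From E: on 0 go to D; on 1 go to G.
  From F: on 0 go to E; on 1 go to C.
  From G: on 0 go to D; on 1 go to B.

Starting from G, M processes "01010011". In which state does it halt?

C

G --0--> D
D --1--> D
D --0--> F
F --1--> C
C --0--> D
D --0--> F
F --1--> C
C --1--> C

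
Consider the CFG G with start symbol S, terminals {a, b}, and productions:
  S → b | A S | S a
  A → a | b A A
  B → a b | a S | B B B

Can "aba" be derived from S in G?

yes

S ⇒ AS ⇒ aS ⇒ aSa ⇒ aba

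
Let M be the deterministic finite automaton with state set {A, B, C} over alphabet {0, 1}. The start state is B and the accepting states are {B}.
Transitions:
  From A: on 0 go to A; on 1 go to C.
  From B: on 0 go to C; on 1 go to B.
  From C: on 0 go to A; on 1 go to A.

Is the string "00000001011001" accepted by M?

B --0--> C
C --0--> A
A --0--> A
A --0--> A
A --0--> A
A --0--> A
A --0--> A
A --1--> C
C --0--> A
A --1--> C
C --1--> A
A --0--> A
A --0--> A
A --1--> C
End in state C, which is not an accepting state.

rejected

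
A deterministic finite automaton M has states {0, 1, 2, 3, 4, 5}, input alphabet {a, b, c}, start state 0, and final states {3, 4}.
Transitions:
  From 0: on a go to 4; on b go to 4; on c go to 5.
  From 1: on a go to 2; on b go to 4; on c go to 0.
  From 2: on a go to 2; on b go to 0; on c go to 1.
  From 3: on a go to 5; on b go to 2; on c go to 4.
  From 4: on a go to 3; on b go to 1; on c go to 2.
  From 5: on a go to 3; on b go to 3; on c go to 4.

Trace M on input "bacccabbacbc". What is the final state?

0

0 --b--> 4
4 --a--> 3
3 --c--> 4
4 --c--> 2
2 --c--> 1
1 --a--> 2
2 --b--> 0
0 --b--> 4
4 --a--> 3
3 --c--> 4
4 --b--> 1
1 --c--> 0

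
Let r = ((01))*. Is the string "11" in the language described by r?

no

11 cannot be split into zero or more pieces each matching (01).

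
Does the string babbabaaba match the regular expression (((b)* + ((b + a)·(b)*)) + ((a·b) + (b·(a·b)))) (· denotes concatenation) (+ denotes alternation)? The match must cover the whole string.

no

Neither ((b)*+((b+a)·(b)*)) nor ((a·b)+(b·(a·b))) matches babbabaaba.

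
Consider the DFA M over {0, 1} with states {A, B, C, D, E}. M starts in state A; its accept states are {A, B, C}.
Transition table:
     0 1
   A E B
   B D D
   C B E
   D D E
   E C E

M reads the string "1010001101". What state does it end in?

A --1--> B
B --0--> D
D --1--> E
E --0--> C
C --0--> B
B --0--> D
D --1--> E
E --1--> E
E --0--> C
C --1--> E

E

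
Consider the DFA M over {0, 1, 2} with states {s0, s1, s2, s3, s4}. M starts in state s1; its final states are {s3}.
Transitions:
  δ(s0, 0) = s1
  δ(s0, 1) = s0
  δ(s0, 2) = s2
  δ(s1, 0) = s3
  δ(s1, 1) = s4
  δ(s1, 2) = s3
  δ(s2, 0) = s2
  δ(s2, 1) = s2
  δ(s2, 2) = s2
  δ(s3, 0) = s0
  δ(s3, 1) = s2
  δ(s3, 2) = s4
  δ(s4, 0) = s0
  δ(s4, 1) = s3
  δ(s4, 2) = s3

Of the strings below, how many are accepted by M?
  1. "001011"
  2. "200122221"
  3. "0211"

"001011": accepted
"200122221": accepted
"0211": rejected

2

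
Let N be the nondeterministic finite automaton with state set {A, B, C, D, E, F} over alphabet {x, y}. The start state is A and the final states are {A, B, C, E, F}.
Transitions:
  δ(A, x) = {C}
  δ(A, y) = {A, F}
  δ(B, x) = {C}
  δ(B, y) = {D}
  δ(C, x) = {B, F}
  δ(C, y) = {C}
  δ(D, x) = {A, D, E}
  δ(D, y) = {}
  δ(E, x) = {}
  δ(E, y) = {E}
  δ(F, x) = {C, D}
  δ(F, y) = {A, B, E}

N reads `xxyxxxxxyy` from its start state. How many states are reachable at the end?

Start: {A}
read x: {C}
read x: {B, F}
read y: {A, B, D, E}
read x: {A, C, D, E}
read x: {A, B, C, D, E, F}
read x: {A, B, C, D, E, F}
read x: {A, B, C, D, E, F}
read x: {A, B, C, D, E, F}
read y: {A, B, C, D, E, F}
read y: {A, B, C, D, E, F}
Final reachable set {A, B, C, D, E, F} has 6 states.

6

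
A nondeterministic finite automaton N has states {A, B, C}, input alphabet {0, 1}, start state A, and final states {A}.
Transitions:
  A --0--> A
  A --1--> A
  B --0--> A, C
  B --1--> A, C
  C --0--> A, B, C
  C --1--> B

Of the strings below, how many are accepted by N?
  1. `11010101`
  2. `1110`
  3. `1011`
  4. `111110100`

4

`11010101`: accepted
`1110`: accepted
`1011`: accepted
`111110100`: accepted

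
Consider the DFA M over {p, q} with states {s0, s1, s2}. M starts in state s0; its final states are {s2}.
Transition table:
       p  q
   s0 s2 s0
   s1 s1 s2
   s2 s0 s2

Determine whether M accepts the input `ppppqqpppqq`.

accepted

s0 --p--> s2
s2 --p--> s0
s0 --p--> s2
s2 --p--> s0
s0 --q--> s0
s0 --q--> s0
s0 --p--> s2
s2 --p--> s0
s0 --p--> s2
s2 --q--> s2
s2 --q--> s2
End in state s2, which is an accepting state.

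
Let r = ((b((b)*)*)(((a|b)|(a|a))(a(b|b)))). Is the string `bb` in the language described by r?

No split of bb into u·v has (b((b)*)*) matching u and (((a|b)|(a|a))(a(b|b))) matching v.

no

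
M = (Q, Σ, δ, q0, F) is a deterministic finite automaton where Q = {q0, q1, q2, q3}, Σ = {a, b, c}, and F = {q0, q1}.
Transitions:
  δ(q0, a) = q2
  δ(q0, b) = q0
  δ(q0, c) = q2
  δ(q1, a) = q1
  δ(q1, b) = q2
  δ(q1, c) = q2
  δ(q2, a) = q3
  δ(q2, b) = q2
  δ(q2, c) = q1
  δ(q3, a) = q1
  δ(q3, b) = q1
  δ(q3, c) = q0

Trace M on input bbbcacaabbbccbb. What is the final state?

q0 --b--> q0
q0 --b--> q0
q0 --b--> q0
q0 --c--> q2
q2 --a--> q3
q3 --c--> q0
q0 --a--> q2
q2 --a--> q3
q3 --b--> q1
q1 --b--> q2
q2 --b--> q2
q2 --c--> q1
q1 --c--> q2
q2 --b--> q2
q2 --b--> q2

q2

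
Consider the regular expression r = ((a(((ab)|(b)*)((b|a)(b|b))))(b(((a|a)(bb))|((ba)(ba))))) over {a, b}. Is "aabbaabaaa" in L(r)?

no

No split of aabbaabaaa into u·v has (a(((ab)|(b)*)((b|a)(b|b)))) matching u and (b(((a|a)(bb))|((ba)(ba)))) matching v.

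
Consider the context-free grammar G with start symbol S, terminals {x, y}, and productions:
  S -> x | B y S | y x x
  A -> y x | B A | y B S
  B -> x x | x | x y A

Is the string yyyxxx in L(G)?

no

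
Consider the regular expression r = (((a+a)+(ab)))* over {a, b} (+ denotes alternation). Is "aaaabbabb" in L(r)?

aaaabbabb cannot be split into zero or more pieces each matching ((a+a)+(ab)).

no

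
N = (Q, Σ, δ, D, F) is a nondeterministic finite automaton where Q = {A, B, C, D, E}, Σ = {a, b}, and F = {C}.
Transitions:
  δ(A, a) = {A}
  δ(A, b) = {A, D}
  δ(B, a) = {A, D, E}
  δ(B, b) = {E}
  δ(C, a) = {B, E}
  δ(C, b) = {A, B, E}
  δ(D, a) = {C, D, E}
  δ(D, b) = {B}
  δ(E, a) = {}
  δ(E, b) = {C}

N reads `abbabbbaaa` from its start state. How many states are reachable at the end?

5

Start: {D}
read a: {C, D, E}
read b: {A, B, C, E}
read b: {A, B, C, D, E}
read a: {A, B, C, D, E}
read b: {A, B, C, D, E}
read b: {A, B, C, D, E}
read b: {A, B, C, D, E}
read a: {A, B, C, D, E}
read a: {A, B, C, D, E}
read a: {A, B, C, D, E}
Final reachable set {A, B, C, D, E} has 5 states.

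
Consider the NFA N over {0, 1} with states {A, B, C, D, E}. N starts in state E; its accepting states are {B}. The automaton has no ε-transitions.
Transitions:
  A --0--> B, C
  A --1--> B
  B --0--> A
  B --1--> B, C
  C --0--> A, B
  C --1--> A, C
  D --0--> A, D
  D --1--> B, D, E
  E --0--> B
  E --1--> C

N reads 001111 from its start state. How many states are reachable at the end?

3

Start: {E}
read 0: {B}
read 0: {A}
read 1: {B}
read 1: {B, C}
read 1: {A, B, C}
read 1: {A, B, C}
Final reachable set {A, B, C} has 3 states.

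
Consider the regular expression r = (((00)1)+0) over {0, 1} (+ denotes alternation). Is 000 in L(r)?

no

Neither ((00)1) nor 0 matches 000.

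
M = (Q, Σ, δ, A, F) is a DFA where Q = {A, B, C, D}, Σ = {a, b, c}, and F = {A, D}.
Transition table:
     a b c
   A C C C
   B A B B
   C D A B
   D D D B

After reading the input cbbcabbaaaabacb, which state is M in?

B

A --c--> C
C --b--> A
A --b--> C
C --c--> B
B --a--> A
A --b--> C
C --b--> A
A --a--> C
C --a--> D
D --a--> D
D --a--> D
D --b--> D
D --a--> D
D --c--> B
B --b--> B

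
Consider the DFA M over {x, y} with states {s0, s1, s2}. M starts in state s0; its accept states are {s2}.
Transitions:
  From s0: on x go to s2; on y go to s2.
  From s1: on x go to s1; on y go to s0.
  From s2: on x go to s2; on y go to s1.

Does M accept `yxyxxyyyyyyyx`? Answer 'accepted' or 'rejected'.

s0 --y--> s2
s2 --x--> s2
s2 --y--> s1
s1 --x--> s1
s1 --x--> s1
s1 --y--> s0
s0 --y--> s2
s2 --y--> s1
s1 --y--> s0
s0 --y--> s2
s2 --y--> s1
s1 --y--> s0
s0 --x--> s2
End in state s2, which is an accepting state.

accepted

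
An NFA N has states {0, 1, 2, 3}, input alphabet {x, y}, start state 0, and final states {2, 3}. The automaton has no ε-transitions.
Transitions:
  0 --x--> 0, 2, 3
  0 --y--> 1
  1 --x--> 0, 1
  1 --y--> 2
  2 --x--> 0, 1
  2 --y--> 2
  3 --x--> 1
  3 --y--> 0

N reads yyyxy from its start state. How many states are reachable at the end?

2

Start: {0}
read y: {1}
read y: {2}
read y: {2}
read x: {0, 1}
read y: {1, 2}
Final reachable set {1, 2} has 2 states.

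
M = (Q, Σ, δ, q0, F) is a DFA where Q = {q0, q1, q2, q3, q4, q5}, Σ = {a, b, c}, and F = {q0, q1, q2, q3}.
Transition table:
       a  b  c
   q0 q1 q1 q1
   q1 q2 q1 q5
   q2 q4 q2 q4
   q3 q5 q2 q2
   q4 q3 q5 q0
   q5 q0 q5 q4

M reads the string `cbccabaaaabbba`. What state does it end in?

q0 --c--> q1
q1 --b--> q1
q1 --c--> q5
q5 --c--> q4
q4 --a--> q3
q3 --b--> q2
q2 --a--> q4
q4 --a--> q3
q3 --a--> q5
q5 --a--> q0
q0 --b--> q1
q1 --b--> q1
q1 --b--> q1
q1 --a--> q2

q2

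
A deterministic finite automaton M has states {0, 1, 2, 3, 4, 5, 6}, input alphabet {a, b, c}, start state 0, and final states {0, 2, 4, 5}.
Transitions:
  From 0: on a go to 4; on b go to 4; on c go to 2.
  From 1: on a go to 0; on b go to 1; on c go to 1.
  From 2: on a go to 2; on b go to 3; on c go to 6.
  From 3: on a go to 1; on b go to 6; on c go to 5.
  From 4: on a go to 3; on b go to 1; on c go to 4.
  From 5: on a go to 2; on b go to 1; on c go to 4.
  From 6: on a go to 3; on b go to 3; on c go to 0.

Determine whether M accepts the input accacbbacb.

0 --a--> 4
4 --c--> 4
4 --c--> 4
4 --a--> 3
3 --c--> 5
5 --b--> 1
1 --b--> 1
1 --a--> 0
0 --c--> 2
2 --b--> 3
End in state 3, which is not an accepting state.

rejected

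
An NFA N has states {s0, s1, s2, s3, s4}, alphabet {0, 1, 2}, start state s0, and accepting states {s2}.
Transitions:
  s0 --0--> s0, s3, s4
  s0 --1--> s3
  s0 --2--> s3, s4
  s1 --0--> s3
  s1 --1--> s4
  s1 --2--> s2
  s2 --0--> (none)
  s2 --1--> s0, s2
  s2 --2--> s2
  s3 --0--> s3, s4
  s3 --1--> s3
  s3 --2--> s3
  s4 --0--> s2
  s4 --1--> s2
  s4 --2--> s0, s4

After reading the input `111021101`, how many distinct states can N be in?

Start: {s0}
read 1: {s3}
read 1: {s3}
read 1: {s3}
read 0: {s3, s4}
read 2: {s0, s3, s4}
read 1: {s2, s3}
read 1: {s0, s2, s3}
read 0: {s0, s3, s4}
read 1: {s2, s3}
Final reachable set {s2, s3} has 2 states.

2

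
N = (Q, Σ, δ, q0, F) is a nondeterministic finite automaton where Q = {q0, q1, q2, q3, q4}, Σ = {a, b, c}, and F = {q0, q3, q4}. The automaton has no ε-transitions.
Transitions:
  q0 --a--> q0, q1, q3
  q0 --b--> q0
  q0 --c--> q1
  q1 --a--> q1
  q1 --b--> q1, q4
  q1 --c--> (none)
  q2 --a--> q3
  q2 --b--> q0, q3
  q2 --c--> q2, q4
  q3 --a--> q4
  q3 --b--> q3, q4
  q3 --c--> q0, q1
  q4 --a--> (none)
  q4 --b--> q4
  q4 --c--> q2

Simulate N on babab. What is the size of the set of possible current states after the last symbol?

4

Start: {q0}
read b: {q0}
read a: {q0, q1, q3}
read b: {q0, q1, q3, q4}
read a: {q0, q1, q3, q4}
read b: {q0, q1, q3, q4}
Final reachable set {q0, q1, q3, q4} has 4 states.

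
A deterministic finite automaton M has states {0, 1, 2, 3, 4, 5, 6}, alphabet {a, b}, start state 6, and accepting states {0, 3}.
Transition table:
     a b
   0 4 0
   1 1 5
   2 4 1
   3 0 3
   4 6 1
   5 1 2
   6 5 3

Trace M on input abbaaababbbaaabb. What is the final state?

2

6 --a--> 5
5 --b--> 2
2 --b--> 1
1 --a--> 1
1 --a--> 1
1 --a--> 1
1 --b--> 5
5 --a--> 1
1 --b--> 5
5 --b--> 2
2 --b--> 1
1 --a--> 1
1 --a--> 1
1 --a--> 1
1 --b--> 5
5 --b--> 2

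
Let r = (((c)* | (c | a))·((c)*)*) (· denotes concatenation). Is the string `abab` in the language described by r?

No split of abab into u·v has ((c)*|(c|a)) matching u and ((c)*)* matching v.

no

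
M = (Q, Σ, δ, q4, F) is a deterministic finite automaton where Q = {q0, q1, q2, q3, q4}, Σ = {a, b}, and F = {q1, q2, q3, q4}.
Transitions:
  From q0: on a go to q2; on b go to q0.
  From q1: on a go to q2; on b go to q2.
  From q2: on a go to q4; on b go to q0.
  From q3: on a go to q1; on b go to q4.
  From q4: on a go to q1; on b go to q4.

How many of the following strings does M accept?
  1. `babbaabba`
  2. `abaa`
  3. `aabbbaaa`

3

`babbaabba`: accepted
`abaa`: accepted
`aabbbaaa`: accepted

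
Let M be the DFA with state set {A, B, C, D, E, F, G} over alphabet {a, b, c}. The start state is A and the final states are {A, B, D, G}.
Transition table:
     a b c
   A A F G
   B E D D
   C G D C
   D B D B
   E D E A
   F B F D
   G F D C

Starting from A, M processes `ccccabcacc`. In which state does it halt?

G

A --c--> G
G --c--> C
C --c--> C
C --c--> C
C --a--> G
G --b--> D
D --c--> B
B --a--> E
E --c--> A
A --c--> G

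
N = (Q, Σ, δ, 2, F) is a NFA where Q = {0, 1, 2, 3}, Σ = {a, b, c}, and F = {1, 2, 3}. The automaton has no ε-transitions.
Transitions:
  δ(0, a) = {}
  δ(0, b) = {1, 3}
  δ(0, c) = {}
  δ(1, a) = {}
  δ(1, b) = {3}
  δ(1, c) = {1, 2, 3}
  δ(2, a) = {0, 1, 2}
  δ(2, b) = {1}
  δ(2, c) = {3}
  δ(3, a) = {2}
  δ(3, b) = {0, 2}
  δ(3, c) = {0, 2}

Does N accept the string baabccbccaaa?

Start: {2}
read b: {1}
read a: {}
The reachable set is empty and stays empty for the remaining 10 symbols.
Reachable ∩ accepting = {} — empty.

rejected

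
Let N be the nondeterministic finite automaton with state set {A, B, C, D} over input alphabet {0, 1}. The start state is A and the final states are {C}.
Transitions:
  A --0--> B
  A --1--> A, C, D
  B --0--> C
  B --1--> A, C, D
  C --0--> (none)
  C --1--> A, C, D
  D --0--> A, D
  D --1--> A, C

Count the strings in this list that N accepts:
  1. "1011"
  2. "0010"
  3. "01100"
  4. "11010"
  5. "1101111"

3

"1011": accepted
"0010": rejected
"01100": accepted
"11010": rejected
"1101111": accepted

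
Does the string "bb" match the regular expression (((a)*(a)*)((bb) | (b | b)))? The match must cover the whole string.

Split as ε·bb: ((a)*(a)*) matches ε and ((bb)|(b|b)) matches bb.

yes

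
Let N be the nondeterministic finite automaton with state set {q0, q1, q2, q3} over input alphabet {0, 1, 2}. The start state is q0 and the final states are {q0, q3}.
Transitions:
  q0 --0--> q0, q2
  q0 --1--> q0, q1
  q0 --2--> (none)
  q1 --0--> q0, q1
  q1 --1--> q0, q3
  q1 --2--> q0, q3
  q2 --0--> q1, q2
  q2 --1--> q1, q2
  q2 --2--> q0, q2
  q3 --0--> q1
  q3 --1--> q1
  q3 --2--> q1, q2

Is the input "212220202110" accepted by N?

rejected

Start: {q0}
read 2: {}
The reachable set is empty and stays empty for the remaining 11 symbols.
Reachable ∩ accepting = {} — empty.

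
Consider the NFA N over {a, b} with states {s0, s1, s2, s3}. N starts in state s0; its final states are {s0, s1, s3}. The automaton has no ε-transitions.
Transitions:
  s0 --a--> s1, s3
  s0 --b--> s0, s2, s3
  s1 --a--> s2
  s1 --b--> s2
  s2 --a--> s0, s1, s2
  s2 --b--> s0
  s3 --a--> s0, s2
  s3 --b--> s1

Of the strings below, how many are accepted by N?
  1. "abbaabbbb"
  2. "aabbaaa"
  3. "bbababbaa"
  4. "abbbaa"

4

"abbaabbbb": accepted
"aabbaaa": accepted
"bbababbaa": accepted
"abbbaa": accepted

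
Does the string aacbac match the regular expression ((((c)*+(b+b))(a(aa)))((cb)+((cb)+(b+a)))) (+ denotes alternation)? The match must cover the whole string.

no

No split of aacbac into u·v has (((c)*+(b+b))(a(aa))) matching u and ((cb)+((cb)+(b+a))) matching v.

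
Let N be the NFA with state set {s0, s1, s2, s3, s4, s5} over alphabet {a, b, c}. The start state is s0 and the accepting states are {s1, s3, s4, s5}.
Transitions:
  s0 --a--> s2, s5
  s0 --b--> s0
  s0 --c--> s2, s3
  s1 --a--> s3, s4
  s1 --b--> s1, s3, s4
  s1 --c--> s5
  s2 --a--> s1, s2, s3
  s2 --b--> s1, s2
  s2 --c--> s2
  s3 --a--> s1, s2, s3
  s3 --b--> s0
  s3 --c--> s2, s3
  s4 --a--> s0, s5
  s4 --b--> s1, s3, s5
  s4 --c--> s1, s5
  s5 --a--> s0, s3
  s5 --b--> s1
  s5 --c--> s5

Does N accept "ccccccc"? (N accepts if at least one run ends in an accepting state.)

Start: {s0}
read c: {s2, s3}
read c: {s2, s3}
read c: {s2, s3}
read c: {s2, s3}
read c: {s2, s3}
read c: {s2, s3}
read c: {s2, s3}
Reachable ∩ accepting = {s3} — nonempty.

accepted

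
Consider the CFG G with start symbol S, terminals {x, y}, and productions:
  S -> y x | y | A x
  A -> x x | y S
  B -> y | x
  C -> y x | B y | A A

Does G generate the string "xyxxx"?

no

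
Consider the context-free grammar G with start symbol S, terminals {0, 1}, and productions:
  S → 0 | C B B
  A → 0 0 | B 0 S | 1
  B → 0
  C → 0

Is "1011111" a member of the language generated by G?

no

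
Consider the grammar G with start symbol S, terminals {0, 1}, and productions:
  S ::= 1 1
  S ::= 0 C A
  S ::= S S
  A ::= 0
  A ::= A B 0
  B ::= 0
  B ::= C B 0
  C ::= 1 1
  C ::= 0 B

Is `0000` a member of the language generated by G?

S ⇒ 0CA ⇒ 00BA ⇒ 000A ⇒ 0000

yes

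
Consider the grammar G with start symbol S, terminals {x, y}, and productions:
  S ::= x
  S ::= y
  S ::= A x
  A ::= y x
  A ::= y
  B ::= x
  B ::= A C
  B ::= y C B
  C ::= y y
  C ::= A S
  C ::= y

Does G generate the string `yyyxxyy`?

no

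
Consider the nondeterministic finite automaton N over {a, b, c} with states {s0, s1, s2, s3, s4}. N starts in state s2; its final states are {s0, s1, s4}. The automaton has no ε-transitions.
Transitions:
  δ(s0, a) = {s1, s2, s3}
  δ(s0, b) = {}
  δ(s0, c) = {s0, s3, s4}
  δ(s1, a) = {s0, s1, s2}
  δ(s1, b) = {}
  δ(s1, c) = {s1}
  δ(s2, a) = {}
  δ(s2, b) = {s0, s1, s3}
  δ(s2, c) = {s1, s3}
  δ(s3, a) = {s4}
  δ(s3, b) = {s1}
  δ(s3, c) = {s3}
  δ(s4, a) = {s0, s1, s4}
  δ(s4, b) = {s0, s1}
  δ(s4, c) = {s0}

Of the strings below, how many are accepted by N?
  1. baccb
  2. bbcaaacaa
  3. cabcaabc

baccb: accepted
bbcaaacaa: accepted
cabcaabc: accepted

3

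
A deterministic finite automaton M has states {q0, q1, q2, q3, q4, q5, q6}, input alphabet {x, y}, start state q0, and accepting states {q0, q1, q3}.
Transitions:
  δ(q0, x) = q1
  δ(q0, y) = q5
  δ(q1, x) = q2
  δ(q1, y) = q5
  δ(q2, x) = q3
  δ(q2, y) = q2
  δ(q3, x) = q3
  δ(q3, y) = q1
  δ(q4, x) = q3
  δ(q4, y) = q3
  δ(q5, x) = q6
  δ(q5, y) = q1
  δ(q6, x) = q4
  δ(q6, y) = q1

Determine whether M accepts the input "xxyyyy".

q0 --x--> q1
q1 --x--> q2
q2 --y--> q2
q2 --y--> q2
q2 --y--> q2
q2 --y--> q2
End in state q2, which is not an accepting state.

rejected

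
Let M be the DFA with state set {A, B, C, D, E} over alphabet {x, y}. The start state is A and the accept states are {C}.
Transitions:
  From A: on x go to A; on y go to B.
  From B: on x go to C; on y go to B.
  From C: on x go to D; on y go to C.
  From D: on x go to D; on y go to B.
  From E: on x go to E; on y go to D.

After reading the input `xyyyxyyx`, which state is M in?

D

A --x--> A
A --y--> B
B --y--> B
B --y--> B
B --x--> C
C --y--> C
C --y--> C
C --x--> D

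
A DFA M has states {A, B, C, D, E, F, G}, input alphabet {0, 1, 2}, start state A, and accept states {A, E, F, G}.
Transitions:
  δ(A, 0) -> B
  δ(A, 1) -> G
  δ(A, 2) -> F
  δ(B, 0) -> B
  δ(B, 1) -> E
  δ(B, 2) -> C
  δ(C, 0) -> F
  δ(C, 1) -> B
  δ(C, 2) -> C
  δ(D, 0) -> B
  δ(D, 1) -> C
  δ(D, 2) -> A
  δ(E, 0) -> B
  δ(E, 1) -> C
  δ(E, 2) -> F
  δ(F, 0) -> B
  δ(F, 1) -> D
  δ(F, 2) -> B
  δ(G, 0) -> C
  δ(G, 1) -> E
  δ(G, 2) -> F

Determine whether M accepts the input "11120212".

accepted

A --1--> G
G --1--> E
E --1--> C
C --2--> C
C --0--> F
F --2--> B
B --1--> E
E --2--> F
End in state F, which is an accepting state.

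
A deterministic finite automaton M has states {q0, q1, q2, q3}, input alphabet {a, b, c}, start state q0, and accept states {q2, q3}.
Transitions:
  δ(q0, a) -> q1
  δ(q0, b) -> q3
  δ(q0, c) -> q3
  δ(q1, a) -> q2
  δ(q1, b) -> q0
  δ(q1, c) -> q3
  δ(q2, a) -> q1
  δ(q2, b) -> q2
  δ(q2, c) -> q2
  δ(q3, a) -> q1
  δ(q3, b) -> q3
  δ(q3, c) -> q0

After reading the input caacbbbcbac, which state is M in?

q0 --c--> q3
q3 --a--> q1
q1 --a--> q2
q2 --c--> q2
q2 --b--> q2
q2 --b--> q2
q2 --b--> q2
q2 --c--> q2
q2 --b--> q2
q2 --a--> q1
q1 --c--> q3

q3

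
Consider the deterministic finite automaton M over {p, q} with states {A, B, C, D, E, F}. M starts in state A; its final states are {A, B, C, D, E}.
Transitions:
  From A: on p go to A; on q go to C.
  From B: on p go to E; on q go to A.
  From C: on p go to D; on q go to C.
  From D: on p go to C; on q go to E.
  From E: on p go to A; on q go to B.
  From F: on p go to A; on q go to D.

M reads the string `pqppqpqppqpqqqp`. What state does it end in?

A

A --p--> A
A --q--> C
C --p--> D
D --p--> C
C --q--> C
C --p--> D
D --q--> E
E --p--> A
A --p--> A
A --q--> C
C --p--> D
D --q--> E
E --q--> B
B --q--> A
A --p--> A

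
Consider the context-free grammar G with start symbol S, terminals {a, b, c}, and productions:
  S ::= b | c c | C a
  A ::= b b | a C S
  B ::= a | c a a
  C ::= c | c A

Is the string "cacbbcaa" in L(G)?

S ⇒ Ca ⇒ cAa ⇒ caCSa ⇒ cacASa ⇒ cacbbSa ⇒ cacbbCaa ⇒ cacbbcaa

yes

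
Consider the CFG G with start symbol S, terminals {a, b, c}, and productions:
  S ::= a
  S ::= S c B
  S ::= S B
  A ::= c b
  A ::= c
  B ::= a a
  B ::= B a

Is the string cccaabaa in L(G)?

no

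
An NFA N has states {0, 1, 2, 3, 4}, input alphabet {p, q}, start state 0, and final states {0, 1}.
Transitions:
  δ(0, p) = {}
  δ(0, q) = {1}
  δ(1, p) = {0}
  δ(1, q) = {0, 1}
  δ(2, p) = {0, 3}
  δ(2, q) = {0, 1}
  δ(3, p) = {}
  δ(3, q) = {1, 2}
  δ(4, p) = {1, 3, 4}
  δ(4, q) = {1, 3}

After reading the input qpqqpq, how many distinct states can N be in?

1

Start: {0}
read q: {1}
read p: {0}
read q: {1}
read q: {0, 1}
read p: {0}
read q: {1}
Final reachable set {1} has 1 state.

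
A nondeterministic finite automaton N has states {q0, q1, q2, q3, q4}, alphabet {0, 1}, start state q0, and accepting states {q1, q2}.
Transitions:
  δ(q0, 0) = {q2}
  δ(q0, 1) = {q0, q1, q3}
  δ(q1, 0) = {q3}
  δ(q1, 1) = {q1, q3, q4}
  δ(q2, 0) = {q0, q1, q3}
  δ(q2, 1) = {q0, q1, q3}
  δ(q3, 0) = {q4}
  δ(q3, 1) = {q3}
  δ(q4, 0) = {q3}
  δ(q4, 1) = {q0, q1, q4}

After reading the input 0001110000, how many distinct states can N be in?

4

Start: {q0}
read 0: {q2}
read 0: {q0, q1, q3}
read 0: {q2, q3, q4}
read 1: {q0, q1, q3, q4}
read 1: {q0, q1, q3, q4}
read 1: {q0, q1, q3, q4}
read 0: {q2, q3, q4}
read 0: {q0, q1, q3, q4}
read 0: {q2, q3, q4}
read 0: {q0, q1, q3, q4}
Final reachable set {q0, q1, q3, q4} has 4 states.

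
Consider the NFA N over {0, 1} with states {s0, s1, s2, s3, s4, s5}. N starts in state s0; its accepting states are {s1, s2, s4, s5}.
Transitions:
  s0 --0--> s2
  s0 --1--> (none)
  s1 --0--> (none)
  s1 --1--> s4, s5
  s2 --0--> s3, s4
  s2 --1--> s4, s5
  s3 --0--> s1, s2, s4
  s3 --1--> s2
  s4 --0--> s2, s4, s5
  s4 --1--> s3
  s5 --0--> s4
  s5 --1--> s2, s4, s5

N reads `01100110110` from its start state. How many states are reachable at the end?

5

Start: {s0}
read 0: {s2}
read 1: {s4, s5}
read 1: {s2, s3, s4, s5}
read 0: {s1, s2, s3, s4, s5}
read 0: {s1, s2, s3, s4, s5}
read 1: {s2, s3, s4, s5}
read 1: {s2, s3, s4, s5}
read 0: {s1, s2, s3, s4, s5}
read 1: {s2, s3, s4, s5}
read 1: {s2, s3, s4, s5}
read 0: {s1, s2, s3, s4, s5}
Final reachable set {s1, s2, s3, s4, s5} has 5 states.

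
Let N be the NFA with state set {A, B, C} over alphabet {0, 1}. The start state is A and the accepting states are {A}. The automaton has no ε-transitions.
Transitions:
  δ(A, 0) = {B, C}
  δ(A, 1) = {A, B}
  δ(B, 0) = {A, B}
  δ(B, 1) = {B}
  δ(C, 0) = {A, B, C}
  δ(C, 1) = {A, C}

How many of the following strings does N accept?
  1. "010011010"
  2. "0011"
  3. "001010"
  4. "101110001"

4

"010011010": accepted
"0011": accepted
"001010": accepted
"101110001": accepted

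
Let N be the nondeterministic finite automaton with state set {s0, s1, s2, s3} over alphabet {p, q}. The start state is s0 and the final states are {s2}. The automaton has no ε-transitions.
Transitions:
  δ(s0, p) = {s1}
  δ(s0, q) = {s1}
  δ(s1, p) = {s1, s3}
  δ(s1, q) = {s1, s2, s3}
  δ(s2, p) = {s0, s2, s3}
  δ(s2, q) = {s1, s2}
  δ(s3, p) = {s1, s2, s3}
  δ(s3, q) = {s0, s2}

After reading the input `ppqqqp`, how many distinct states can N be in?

Start: {s0}
read p: {s1}
read p: {s1, s3}
read q: {s0, s1, s2, s3}
read q: {s0, s1, s2, s3}
read q: {s0, s1, s2, s3}
read p: {s0, s1, s2, s3}
Final reachable set {s0, s1, s2, s3} has 4 states.

4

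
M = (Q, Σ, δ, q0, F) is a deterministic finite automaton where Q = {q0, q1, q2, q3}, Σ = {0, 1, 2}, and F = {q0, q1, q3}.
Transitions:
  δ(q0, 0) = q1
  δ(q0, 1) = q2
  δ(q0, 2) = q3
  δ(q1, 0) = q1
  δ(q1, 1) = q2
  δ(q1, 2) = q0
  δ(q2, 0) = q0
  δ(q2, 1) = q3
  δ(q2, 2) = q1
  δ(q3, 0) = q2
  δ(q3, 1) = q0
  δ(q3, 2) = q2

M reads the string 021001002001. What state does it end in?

q0 --0--> q1
q1 --2--> q0
q0 --1--> q2
q2 --0--> q0
q0 --0--> q1
q1 --1--> q2
q2 --0--> q0
q0 --0--> q1
q1 --2--> q0
q0 --0--> q1
q1 --0--> q1
q1 --1--> q2

q2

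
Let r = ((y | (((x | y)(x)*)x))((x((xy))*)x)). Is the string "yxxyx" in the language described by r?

Split as y·xxyx: (y|(((x|y)(x)*)x)) matches y and ((x((xy))*)x) matches xxyx.

yes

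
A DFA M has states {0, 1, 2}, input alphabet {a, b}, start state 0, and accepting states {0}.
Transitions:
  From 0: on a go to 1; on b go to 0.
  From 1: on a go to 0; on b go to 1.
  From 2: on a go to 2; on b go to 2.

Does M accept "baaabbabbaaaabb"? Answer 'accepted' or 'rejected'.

0 --b--> 0
0 --a--> 1
1 --a--> 0
0 --a--> 1
1 --b--> 1
1 --b--> 1
1 --a--> 0
0 --b--> 0
0 --b--> 0
0 --a--> 1
1 --a--> 0
0 --a--> 1
1 --a--> 0
0 --b--> 0
0 --b--> 0
End in state 0, which is an accepting state.

accepted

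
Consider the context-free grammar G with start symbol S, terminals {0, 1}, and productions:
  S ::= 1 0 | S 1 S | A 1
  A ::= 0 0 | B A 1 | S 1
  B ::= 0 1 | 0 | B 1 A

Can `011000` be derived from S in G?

no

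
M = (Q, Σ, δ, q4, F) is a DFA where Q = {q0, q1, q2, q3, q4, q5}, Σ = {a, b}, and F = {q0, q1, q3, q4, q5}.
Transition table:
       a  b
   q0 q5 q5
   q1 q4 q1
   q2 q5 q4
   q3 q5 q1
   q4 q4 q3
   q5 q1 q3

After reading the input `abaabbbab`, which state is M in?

q3

q4 --a--> q4
q4 --b--> q3
q3 --a--> q5
q5 --a--> q1
q1 --b--> q1
q1 --b--> q1
q1 --b--> q1
q1 --a--> q4
q4 --b--> q3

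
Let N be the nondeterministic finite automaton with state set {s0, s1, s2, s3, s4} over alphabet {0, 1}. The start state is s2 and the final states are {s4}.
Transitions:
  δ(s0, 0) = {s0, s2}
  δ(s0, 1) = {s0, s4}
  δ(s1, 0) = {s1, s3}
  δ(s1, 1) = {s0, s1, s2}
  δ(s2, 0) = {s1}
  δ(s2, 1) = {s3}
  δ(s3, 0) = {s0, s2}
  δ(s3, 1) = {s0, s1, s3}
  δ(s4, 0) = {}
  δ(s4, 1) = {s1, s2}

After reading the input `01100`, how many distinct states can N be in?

4

Start: {s2}
read 0: {s1}
read 1: {s0, s1, s2}
read 1: {s0, s1, s2, s3, s4}
read 0: {s0, s1, s2, s3}
read 0: {s0, s1, s2, s3}
Final reachable set {s0, s1, s2, s3} has 4 states.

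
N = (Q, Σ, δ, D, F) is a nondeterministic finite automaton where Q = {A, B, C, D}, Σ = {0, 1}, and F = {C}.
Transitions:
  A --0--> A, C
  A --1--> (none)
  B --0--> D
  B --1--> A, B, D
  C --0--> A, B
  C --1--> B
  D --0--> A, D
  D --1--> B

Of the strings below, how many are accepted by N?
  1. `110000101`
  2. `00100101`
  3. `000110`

1

`110000101`: rejected
`00100101`: rejected
`000110`: accepted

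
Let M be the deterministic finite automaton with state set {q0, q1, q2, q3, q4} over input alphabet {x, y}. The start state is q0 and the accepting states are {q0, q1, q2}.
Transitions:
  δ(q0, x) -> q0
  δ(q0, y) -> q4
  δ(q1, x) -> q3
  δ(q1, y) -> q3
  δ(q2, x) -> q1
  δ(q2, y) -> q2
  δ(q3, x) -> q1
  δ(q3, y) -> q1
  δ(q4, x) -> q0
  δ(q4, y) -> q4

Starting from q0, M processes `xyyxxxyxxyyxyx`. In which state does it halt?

q0

q0 --x--> q0
q0 --y--> q4
q4 --y--> q4
q4 --x--> q0
q0 --x--> q0
q0 --x--> q0
q0 --y--> q4
q4 --x--> q0
q0 --x--> q0
q0 --y--> q4
q4 --y--> q4
q4 --x--> q0
q0 --y--> q4
q4 --x--> q0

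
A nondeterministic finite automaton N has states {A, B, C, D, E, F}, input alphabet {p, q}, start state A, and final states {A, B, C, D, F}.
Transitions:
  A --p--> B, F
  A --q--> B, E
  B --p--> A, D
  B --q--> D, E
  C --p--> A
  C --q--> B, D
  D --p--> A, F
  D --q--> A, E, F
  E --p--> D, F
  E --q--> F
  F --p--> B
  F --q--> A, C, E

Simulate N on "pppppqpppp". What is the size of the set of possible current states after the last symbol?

4

Start: {A}
read p: {B, F}
read p: {A, B, D}
read p: {A, B, D, F}
read p: {A, B, D, F}
read p: {A, B, D, F}
read q: {A, B, C, D, E, F}
read p: {A, B, D, F}
read p: {A, B, D, F}
read p: {A, B, D, F}
read p: {A, B, D, F}
Final reachable set {A, B, D, F} has 4 states.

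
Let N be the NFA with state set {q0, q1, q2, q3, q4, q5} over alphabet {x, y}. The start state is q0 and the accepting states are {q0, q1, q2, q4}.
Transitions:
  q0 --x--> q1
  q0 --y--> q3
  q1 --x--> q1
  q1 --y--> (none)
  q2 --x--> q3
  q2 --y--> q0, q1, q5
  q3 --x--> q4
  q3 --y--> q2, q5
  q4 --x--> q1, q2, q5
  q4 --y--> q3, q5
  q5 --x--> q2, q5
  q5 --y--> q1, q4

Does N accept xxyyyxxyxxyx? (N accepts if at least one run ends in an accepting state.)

rejected

Start: {q0}
read x: {q1}
read x: {q1}
read y: {}
The reachable set is empty and stays empty for the remaining 9 symbols.
Reachable ∩ accepting = {} — empty.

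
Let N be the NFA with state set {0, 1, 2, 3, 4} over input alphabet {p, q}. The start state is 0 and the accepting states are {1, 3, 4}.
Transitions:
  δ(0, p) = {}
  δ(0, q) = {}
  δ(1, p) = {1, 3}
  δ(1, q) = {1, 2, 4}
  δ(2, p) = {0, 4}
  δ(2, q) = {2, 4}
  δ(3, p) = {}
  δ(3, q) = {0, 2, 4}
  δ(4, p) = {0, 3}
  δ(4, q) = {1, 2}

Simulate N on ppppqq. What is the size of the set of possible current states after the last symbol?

0

Start: {0}
read p: {}
The reachable set is empty and stays empty for the remaining 5 symbols.
Final reachable set {} has 0 states.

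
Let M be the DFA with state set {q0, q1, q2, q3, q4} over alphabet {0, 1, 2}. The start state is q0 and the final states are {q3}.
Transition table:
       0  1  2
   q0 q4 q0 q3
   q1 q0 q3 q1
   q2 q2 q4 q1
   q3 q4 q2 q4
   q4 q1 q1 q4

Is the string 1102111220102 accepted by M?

rejected

q0 --1--> q0
q0 --1--> q0
q0 --0--> q4
q4 --2--> q4
q4 --1--> q1
q1 --1--> q3
q3 --1--> q2
q2 --2--> q1
q1 --2--> q1
q1 --0--> q0
q0 --1--> q0
q0 --0--> q4
q4 --2--> q4
End in state q4, which is not an accepting state.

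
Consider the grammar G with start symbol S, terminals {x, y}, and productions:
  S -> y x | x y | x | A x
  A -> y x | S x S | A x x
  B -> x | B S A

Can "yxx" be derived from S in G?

yes

S ⇒ Ax ⇒ yxx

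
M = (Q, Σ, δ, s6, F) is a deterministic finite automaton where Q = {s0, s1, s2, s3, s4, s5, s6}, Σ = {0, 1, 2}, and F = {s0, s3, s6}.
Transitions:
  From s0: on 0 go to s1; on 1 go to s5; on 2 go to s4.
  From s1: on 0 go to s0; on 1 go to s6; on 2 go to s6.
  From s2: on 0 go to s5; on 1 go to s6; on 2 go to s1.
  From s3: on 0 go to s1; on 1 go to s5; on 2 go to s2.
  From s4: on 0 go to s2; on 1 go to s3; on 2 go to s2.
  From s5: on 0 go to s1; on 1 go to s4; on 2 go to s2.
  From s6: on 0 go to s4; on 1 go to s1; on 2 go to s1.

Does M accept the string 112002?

accepted

s6 --1--> s1
s1 --1--> s6
s6 --2--> s1
s1 --0--> s0
s0 --0--> s1
s1 --2--> s6
End in state s6, which is an accepting state.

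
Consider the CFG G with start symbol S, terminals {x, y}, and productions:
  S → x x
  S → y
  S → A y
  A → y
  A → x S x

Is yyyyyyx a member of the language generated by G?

no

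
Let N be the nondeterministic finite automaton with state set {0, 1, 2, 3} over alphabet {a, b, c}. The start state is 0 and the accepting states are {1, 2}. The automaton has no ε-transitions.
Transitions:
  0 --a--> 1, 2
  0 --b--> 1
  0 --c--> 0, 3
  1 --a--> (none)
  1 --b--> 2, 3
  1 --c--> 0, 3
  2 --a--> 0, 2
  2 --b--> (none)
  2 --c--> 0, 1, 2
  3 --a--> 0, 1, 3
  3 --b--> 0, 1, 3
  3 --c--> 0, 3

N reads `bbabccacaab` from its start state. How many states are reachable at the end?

4

Start: {0}
read b: {1}
read b: {2, 3}
read a: {0, 1, 2, 3}
read b: {0, 1, 2, 3}
read c: {0, 1, 2, 3}
read c: {0, 1, 2, 3}
read a: {0, 1, 2, 3}
read c: {0, 1, 2, 3}
read a: {0, 1, 2, 3}
read a: {0, 1, 2, 3}
read b: {0, 1, 2, 3}
Final reachable set {0, 1, 2, 3} has 4 states.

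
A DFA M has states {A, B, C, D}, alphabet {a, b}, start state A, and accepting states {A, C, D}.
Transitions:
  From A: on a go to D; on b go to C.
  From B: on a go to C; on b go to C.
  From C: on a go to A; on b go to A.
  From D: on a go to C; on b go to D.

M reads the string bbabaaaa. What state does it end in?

C

A --b--> C
C --b--> A
A --a--> D
D --b--> D
D --a--> C
C --a--> A
A --a--> D
D --a--> C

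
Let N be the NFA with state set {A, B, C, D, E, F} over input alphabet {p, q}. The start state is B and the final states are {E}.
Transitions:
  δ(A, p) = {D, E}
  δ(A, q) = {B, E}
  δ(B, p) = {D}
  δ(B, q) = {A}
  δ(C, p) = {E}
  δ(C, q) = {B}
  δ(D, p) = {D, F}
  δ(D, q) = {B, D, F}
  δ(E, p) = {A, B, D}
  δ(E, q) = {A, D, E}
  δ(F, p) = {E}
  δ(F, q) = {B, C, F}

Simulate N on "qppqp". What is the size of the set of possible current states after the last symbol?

Start: {B}
read q: {A}
read p: {D, E}
read p: {A, B, D, F}
read q: {A, B, C, D, E, F}
read p: {A, B, D, E, F}
Final reachable set {A, B, D, E, F} has 5 states.

5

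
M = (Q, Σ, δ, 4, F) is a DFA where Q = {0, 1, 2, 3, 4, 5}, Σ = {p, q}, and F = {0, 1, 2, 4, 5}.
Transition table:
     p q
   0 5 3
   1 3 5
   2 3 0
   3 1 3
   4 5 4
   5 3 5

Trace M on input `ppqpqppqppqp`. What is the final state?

3

4 --p--> 5
5 --p--> 3
3 --q--> 3
3 --p--> 1
1 --q--> 5
5 --p--> 3
3 --p--> 1
1 --q--> 5
5 --p--> 3
3 --p--> 1
1 --q--> 5
5 --p--> 3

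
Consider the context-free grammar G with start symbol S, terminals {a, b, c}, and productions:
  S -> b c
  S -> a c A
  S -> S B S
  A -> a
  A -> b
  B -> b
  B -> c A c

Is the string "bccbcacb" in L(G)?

yes

S ⇒ SBS ⇒ bcBS ⇒ bccAcS ⇒ bccbcS ⇒ bccbcacA ⇒ bccbcacb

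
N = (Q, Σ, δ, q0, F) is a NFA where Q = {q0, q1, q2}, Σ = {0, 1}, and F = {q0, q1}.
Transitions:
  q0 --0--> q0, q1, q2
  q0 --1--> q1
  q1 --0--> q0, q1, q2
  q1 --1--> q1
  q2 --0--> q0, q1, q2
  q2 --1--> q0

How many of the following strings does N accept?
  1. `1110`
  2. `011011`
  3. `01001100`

3

`1110`: accepted
`011011`: accepted
`01001100`: accepted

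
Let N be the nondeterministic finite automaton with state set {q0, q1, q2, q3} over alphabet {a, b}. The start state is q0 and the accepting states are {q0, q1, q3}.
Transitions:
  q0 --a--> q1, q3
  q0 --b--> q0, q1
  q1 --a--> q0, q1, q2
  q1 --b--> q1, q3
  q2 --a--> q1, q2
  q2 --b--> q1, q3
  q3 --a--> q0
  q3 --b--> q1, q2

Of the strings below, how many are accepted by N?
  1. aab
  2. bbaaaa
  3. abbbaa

aab: accepted
bbaaaa: accepted
abbbaa: accepted

3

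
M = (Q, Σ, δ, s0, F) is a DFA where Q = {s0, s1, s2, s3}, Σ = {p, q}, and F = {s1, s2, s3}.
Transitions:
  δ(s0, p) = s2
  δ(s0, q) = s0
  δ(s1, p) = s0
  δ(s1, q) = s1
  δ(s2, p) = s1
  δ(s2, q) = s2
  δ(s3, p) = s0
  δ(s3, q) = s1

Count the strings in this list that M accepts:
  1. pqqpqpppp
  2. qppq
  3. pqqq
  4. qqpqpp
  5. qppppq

pqqpqpppp: rejected
qppq: accepted
pqqq: accepted
qqpqpp: rejected
qppppq: accepted

3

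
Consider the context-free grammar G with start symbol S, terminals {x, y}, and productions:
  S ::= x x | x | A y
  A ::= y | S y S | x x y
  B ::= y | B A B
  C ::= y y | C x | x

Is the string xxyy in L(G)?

yes

S ⇒ Ay ⇒ xxyy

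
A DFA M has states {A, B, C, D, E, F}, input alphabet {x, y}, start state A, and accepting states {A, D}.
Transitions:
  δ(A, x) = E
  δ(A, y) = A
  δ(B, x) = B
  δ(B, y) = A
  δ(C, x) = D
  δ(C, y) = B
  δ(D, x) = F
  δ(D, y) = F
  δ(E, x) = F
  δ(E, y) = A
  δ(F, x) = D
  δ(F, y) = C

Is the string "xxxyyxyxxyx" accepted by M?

A --x--> E
E --x--> F
F --x--> D
D --y--> F
F --y--> C
C --x--> D
D --y--> F
F --x--> D
D --x--> F
F --y--> C
C --x--> D
End in state D, which is an accepting state.

accepted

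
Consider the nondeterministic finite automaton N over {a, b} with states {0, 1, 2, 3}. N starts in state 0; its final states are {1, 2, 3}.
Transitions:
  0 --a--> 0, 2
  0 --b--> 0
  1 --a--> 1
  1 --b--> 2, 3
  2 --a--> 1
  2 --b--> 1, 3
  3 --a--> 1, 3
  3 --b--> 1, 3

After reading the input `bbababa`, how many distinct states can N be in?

4

Start: {0}
read b: {0}
read b: {0}
read a: {0, 2}
read b: {0, 1, 3}
read a: {0, 1, 2, 3}
read b: {0, 1, 2, 3}
read a: {0, 1, 2, 3}
Final reachable set {0, 1, 2, 3} has 4 states.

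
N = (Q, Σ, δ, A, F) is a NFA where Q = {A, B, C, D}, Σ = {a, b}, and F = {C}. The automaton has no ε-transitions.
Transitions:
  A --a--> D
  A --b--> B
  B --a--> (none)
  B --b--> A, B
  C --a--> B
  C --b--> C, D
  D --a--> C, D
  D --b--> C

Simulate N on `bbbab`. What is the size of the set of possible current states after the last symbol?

Start: {A}
read b: {B}
read b: {A, B}
read b: {A, B}
read a: {D}
read b: {C}
Final reachable set {C} has 1 state.

1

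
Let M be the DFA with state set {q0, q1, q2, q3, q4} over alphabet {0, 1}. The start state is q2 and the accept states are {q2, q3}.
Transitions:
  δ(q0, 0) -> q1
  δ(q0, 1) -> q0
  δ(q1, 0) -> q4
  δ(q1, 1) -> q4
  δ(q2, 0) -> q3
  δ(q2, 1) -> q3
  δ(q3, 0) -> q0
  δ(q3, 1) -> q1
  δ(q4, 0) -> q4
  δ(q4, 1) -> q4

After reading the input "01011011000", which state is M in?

q4

q2 --0--> q3
q3 --1--> q1
q1 --0--> q4
q4 --1--> q4
q4 --1--> q4
q4 --0--> q4
q4 --1--> q4
q4 --1--> q4
q4 --0--> q4
q4 --0--> q4
q4 --0--> q4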